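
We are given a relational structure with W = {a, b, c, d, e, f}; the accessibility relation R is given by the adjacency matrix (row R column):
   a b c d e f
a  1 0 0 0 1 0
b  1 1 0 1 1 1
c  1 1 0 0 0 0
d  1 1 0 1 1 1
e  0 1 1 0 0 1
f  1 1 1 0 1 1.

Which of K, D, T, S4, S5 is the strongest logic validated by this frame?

Serial (axiom D): yes — every world has a successor (e.g. a R a).
Reflexive (axiom T): no — c is not related to itself.
Transitive (axiom 4): no — a R e and e R b, but not a R b.
Euclidean (axiom 5): no — b R a and b R d, but not a R d.
So F validates K, D; T would additionally require R to be reflexive. The strongest is D.

D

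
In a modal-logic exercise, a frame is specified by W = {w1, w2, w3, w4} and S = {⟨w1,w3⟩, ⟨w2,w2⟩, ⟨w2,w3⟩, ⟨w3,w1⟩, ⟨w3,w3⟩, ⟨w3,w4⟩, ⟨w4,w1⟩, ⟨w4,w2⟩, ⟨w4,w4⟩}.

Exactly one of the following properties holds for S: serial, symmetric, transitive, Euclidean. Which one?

serial

Serial: yes — every world has a successor (e.g. w1 S w3).
Symmetric: no — w2 S w3 but not w3 S w2.
Transitive: no — w1 S w3 and w3 S w4, but not w1 S w4.
Euclidean: no — w3 S w1 and w3 S w4, but not w1 S w4.
Only serial holds.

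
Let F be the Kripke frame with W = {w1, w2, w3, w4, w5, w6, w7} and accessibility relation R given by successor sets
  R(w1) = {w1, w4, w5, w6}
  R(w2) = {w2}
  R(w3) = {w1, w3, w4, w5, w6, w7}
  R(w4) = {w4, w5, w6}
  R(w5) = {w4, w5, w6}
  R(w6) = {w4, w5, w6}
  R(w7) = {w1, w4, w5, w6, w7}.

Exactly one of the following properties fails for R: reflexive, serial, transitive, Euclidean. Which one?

Euclidean

Reflexive: yes — every world is R-related to itself.
Serial: yes — every world has a successor (e.g. w1 R w1).
Transitive: yes — every two-step R-path is closed by a direct edge.
Euclidean: no — w3 R w1 and w3 R w7, but not w1 R w7.
Only Euclidean fails.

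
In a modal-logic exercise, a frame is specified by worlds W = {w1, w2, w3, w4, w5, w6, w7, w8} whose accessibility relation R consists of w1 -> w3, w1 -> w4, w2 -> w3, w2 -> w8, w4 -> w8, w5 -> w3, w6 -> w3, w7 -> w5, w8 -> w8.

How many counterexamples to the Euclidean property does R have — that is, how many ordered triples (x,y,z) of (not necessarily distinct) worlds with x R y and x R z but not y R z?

10

Enumerating: (w1,w3,w3), (w1,w3,w4), (w1,w4,w3), (w1,w4,w4), (w2,w3,w3), (w2,w3,w8), (w2,w8,w3), (w5,w3,w3), (w6,w3,w3), (w7,w5,w5).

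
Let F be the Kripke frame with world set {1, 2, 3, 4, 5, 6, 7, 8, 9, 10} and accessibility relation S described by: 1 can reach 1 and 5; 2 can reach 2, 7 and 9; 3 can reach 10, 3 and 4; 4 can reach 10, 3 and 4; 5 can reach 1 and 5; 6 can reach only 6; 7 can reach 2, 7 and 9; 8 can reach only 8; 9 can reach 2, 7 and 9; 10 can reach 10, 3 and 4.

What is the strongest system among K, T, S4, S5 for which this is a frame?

Reflexive (axiom T): yes — every world is S-related to itself.
Transitive (axiom 4): yes — every two-step S-path is closed by a direct edge.
Euclidean (axiom 5): yes — any two successors of a common world are S-related.
So F validates K, T, S4, S5. The strongest is S5.

S5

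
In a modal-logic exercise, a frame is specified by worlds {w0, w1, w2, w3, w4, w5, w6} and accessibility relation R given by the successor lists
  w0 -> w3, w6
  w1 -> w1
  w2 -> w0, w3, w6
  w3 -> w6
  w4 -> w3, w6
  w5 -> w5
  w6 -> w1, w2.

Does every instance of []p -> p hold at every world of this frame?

No

Axiom T corresponds to the accessibility relation being reflexive.
Reflexive: no — w0 is not related to itself.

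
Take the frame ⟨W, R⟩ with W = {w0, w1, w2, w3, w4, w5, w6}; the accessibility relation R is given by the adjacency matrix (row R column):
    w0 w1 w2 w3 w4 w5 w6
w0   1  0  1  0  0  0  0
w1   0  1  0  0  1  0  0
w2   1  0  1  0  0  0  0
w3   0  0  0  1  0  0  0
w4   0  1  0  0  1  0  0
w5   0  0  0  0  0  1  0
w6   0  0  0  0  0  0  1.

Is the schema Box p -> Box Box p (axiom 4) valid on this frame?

Yes

By correspondence theory, 4 is valid on a frame iff R is transitive.
Transitive: yes — every two-step R-path is closed by a direct edge.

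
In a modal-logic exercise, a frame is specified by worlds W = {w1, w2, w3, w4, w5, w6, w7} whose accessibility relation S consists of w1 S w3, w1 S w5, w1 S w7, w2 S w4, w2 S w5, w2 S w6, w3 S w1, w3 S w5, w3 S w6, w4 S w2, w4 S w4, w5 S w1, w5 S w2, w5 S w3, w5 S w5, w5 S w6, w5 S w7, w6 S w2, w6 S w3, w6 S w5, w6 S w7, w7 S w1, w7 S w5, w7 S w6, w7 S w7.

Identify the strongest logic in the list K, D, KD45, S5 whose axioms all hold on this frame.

D

Serial (axiom D): yes — every world has a successor (e.g. w1 S w3).
Euclidean (axiom 5): no — w1 S w3 and w1 S w7, but not w3 S w7.
Transitive (axiom 4): no — w1 S w3 and w3 S w6, but not w1 S w6.
Reflexive (axiom T): no — w1 is not related to itself.
So F validates K, D; KD45 would additionally require S to be Euclidean and transitive. The strongest is D.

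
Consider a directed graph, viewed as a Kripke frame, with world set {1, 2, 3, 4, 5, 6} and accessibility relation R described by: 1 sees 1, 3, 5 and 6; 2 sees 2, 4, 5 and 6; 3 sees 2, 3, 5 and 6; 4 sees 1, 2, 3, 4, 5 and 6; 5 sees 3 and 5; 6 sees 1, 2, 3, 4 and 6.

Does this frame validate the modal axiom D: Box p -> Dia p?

Yes

The schema D characterises exactly the serial frames.
Serial: yes — every world has a successor (e.g. 1 R 1).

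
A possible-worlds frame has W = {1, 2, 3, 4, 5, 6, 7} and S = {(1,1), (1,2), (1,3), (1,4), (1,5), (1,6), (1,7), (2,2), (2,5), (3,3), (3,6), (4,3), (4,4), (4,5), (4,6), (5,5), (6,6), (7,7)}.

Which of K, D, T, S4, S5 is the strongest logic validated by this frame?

Serial (axiom D): yes — every world has a successor (e.g. 1 S 1).
Reflexive (axiom T): yes — every world is S-related to itself.
Transitive (axiom 4): yes — every two-step S-path is closed by a direct edge.
Euclidean (axiom 5): no — 1 S 2 and 1 S 3, but not 2 S 3.
So F validates K, D, T, S4; S5 would additionally require S to be Euclidean. The strongest is S4.

S4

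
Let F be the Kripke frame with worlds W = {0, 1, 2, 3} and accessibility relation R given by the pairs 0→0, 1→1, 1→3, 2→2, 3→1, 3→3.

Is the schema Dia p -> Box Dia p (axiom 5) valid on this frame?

Yes

Axiom 5 corresponds to the accessibility relation being Euclidean.
Euclidean: yes — any two successors of a common world are R-related.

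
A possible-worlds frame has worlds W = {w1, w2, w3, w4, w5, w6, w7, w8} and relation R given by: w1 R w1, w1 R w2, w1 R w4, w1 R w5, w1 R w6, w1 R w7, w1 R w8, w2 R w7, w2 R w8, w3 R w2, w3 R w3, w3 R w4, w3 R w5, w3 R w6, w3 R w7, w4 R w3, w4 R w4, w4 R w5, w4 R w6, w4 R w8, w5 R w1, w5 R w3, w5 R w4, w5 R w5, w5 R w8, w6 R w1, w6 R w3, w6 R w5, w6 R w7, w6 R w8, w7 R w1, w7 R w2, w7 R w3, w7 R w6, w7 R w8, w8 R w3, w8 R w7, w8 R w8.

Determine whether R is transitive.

No

Transitive: no — w1 R w4 and w4 R w3, but not w1 R w3.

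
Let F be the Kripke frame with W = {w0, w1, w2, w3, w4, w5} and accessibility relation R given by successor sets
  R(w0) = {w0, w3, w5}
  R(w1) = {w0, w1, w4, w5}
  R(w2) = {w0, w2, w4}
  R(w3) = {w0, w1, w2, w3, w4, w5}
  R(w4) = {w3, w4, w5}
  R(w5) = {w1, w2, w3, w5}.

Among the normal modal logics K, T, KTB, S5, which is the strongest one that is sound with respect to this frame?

T

Reflexive (axiom T): yes — every world is R-related to itself.
Symmetric (axiom B): no — w0 R w5 but not w5 R w0.
Euclidean (axiom 5): no — w1 R w0 and w1 R w4, but not w0 R w4.
So F validates K, T; KTB would additionally require R to be symmetric. The strongest is T.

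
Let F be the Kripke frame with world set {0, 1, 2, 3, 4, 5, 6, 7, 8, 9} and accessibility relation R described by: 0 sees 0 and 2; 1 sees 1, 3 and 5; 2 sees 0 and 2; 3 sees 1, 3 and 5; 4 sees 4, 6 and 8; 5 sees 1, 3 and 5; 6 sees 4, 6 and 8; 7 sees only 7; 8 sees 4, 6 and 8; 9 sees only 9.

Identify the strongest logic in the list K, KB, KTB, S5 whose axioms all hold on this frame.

Symmetric (axiom B): yes — every pair in R has its reverse in R.
Reflexive (axiom T): yes — every world is R-related to itself.
Euclidean (axiom 5): yes — any two successors of a common world are R-related.
So F validates K, KB, KTB, S5. The strongest is S5.

S5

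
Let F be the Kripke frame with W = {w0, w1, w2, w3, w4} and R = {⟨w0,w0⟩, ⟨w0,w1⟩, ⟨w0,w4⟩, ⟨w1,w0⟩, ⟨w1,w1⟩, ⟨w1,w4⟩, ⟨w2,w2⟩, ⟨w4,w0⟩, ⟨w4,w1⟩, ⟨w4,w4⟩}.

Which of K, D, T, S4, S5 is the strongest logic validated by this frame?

Serial (axiom D): no — w3 has no R-successor.
Reflexive (axiom T): no — w3 is not related to itself.
Transitive (axiom 4): yes — every two-step R-path is closed by a direct edge.
Euclidean (axiom 5): yes — any two successors of a common world are R-related.
So F validates K; D would additionally require R to be serial. The strongest is K.

K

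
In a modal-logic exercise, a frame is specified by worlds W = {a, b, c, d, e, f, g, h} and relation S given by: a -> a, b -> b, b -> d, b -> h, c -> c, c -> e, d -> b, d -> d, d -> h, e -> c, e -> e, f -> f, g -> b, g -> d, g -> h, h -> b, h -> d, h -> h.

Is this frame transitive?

Transitive: yes — every two-step S-path is closed by a direct edge.

Yes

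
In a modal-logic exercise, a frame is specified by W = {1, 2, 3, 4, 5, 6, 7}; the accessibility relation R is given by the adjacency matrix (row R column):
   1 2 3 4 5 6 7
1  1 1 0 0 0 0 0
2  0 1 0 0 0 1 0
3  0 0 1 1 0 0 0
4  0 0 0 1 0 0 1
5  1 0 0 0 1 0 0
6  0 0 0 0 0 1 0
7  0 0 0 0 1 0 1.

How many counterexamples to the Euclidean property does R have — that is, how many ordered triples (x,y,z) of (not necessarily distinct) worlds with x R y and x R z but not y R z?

6

Enumerating: (1,2,1), (2,6,2), (3,4,3), (4,7,4), (5,1,5), (7,5,7).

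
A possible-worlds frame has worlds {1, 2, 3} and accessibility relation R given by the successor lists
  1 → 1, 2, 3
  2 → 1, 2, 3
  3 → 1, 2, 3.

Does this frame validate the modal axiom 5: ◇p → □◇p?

Axiom 5 corresponds to the accessibility relation being Euclidean.
Euclidean: yes — any two successors of a common world are R-related.

Yes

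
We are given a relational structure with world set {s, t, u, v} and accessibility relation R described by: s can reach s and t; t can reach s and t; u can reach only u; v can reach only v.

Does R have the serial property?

Serial: yes — every world has a successor (e.g. s R s).

Yes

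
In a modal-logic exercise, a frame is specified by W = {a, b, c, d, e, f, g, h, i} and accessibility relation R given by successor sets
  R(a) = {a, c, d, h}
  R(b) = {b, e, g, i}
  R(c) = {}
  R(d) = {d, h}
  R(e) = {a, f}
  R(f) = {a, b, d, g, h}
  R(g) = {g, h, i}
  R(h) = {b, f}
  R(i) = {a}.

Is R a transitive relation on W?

No

Transitive: no — a R h and h R b, but not a R b.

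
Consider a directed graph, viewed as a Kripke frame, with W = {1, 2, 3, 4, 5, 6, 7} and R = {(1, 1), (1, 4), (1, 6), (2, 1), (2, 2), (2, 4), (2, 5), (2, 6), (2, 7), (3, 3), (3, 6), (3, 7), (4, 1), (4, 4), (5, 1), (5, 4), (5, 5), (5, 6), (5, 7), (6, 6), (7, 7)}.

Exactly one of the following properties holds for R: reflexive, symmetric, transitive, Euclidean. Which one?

Reflexive: yes — every world is R-related to itself.
Symmetric: no — 1 R 6 but not 6 R 1.
Transitive: no — 4 R 1 and 1 R 6, but not 4 R 6.
Euclidean: no — 1 R 4 and 1 R 6, but not 4 R 6.
Only reflexive holds.

reflexive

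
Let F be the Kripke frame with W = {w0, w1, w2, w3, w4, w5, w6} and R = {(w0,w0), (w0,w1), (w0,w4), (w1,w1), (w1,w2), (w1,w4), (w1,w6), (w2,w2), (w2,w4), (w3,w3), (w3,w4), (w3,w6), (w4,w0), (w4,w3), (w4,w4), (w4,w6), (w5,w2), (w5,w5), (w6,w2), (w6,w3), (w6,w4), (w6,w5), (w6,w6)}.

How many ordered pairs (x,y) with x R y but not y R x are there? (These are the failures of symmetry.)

Enumerating: (w0,w1), (w1,w2), (w1,w4), (w1,w6), (w2,w4), (w5,w2), (w6,w2), (w6,w5).

8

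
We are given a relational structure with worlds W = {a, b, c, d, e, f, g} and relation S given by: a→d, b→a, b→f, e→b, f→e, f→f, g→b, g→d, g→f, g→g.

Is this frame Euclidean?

Euclidean: no — b S a and b S f, but not a S f.

No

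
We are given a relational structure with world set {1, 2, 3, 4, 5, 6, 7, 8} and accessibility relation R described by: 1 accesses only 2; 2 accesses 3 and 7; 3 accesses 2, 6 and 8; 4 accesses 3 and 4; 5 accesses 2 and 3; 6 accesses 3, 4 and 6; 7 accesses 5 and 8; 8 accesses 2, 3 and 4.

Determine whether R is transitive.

No

Transitive: no — 1 R 2 and 2 R 3, but not 1 R 3.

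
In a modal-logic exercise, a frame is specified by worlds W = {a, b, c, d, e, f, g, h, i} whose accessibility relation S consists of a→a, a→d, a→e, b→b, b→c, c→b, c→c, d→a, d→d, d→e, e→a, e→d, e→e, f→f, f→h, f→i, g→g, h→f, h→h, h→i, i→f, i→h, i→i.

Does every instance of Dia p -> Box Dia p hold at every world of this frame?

The schema 5 characterises exactly the Euclidean frames.
Euclidean: yes — any two successors of a common world are S-related.

Yes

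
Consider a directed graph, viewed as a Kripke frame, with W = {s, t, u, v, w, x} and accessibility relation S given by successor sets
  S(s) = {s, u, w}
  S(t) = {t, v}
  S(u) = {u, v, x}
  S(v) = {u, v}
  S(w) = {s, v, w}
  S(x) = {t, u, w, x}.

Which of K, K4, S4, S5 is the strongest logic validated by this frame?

K

Transitive (axiom 4): no — s S u and u S v, but not s S v.
Reflexive (axiom T): yes — every world is S-related to itself.
Euclidean (axiom 5): no — s S u and s S w, but not u S w.
So F validates K; K4 would additionally require S to be transitive. The strongest is K.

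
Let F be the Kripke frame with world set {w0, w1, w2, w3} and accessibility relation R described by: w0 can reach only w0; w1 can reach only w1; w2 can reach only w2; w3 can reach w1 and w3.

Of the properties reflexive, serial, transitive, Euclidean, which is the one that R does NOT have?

Reflexive: yes — every world is R-related to itself.
Serial: yes — every world has a successor (e.g. w0 R w0).
Transitive: yes — every two-step R-path is closed by a direct edge.
Euclidean: no — w3 R w1 and w3 R w3, but not w1 R w3.
Only Euclidean fails.

Euclidean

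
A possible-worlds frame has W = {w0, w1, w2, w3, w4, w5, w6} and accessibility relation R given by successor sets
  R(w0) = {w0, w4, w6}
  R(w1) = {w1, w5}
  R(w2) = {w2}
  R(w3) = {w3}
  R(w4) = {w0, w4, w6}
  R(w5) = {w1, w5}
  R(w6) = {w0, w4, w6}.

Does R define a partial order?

No

Reflexive: yes — every world is R-related to itself.
Transitive: yes — every two-step R-path is closed by a direct edge.
Antisymmetric: no — w0 R w4 and w4 R w0 with w0 ≠ w4.
So R is not a partial order.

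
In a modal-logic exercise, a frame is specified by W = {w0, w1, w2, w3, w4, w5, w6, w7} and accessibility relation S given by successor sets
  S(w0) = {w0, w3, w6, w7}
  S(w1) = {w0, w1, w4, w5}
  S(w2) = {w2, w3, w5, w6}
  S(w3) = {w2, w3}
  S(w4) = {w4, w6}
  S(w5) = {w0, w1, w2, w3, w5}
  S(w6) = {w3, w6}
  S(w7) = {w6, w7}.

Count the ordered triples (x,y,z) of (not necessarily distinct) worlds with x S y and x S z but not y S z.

Enumerating: (w0,w3,w0), (w0,w3,w6), (w0,w3,w7), (w0,w6,w0), (w0,w6,w7), (w0,w7,w0), (w0,w7,w3), (w1,w0,w1), (w1,w0,w4), (w1,w0,w5), (w1,w4,w0), (w1,w4,w1), … and 20 more.
Total: 32.

32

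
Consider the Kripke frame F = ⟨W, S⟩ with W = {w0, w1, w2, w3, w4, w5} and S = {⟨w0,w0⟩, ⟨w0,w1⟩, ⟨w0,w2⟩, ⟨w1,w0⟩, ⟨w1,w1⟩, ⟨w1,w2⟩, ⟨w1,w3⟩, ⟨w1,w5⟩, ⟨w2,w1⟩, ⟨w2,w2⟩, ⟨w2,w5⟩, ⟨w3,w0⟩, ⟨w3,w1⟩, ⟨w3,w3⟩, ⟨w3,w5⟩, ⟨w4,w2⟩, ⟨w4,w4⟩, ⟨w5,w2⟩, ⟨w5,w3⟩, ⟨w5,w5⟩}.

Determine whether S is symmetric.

Symmetric: no — w0 S w2 but not w2 S w0.

No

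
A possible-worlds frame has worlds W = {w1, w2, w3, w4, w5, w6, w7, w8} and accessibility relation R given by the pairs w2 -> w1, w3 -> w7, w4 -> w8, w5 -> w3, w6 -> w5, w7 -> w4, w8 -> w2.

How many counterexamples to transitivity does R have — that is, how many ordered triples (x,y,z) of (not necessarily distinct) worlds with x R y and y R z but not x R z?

Enumerating: (w3,w7,w4), (w4,w8,w2), (w5,w3,w7), (w6,w5,w3), (w7,w4,w8), (w8,w2,w1).

6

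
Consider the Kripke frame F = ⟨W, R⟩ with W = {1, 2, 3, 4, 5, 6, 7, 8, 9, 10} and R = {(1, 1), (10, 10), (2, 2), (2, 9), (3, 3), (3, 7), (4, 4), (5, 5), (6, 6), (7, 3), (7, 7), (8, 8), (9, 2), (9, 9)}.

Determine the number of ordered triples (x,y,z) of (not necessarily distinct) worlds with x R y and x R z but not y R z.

0

R is Euclidean; there are no such tuples.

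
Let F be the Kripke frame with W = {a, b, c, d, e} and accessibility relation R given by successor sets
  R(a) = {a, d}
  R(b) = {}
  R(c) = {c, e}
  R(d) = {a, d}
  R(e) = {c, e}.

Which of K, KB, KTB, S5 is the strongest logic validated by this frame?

Symmetric (axiom B): yes — every pair in R has its reverse in R.
Reflexive (axiom T): no — b is not related to itself.
Euclidean (axiom 5): yes — any two successors of a common world are R-related.
So F validates K, KB; KTB would additionally require R to be reflexive. The strongest is KB.

KB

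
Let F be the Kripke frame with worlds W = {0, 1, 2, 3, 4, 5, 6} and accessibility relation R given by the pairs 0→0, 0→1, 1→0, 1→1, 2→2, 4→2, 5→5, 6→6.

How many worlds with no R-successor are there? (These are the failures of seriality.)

Enumerating: 3.

1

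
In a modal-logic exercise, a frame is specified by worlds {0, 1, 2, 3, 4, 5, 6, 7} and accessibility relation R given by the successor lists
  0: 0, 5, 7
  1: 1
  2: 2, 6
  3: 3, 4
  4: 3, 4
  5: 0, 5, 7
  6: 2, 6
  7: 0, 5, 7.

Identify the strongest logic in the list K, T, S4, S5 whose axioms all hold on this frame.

Reflexive (axiom T): yes — every world is R-related to itself.
Transitive (axiom 4): yes — every two-step R-path is closed by a direct edge.
Euclidean (axiom 5): yes — any two successors of a common world are R-related.
So F validates K, T, S4, S5. The strongest is S5.

S5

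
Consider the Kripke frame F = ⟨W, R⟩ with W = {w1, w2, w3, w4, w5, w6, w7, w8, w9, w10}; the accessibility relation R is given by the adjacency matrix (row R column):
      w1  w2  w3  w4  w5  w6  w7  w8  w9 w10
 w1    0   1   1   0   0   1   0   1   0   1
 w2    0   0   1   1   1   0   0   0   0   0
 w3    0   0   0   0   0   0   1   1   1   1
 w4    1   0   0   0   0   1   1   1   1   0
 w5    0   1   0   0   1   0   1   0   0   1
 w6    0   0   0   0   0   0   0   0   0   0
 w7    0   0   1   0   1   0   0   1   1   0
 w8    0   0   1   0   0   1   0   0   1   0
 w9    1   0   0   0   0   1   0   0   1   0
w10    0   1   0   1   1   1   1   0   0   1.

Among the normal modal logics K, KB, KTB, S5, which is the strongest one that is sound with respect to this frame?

K

Symmetric (axiom B): no — w1 R w10 but not w10 R w1.
Reflexive (axiom T): no — w1 is not related to itself.
Euclidean (axiom 5): no — w1 R w10 and w1 R w3, but not w10 R w3.
So F validates K; KB would additionally require R to be symmetric. The strongest is K.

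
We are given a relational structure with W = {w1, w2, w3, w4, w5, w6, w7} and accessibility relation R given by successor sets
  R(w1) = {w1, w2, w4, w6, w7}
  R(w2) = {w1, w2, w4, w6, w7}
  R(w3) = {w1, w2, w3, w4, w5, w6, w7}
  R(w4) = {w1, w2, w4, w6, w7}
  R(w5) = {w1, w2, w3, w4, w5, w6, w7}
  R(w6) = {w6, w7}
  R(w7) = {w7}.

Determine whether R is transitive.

Yes

Transitive: yes — every two-step R-path is closed by a direct edge.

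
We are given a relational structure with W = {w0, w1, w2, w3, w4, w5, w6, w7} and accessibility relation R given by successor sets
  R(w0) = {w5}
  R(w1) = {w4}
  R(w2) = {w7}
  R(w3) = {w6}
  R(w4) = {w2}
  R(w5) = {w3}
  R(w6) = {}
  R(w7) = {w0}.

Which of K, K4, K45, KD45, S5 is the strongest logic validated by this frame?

K

Transitive (axiom 4): no — w0 R w5 and w5 R w3, but not w0 R w3.
Euclidean (axiom 5): no — w0 R w5 and w0 R w5, but not w5 R w5.
Serial (axiom D): no — w6 has no R-successor.
Reflexive (axiom T): no — w0 is not related to itself.
So F validates K; K4 would additionally require R to be transitive. The strongest is K.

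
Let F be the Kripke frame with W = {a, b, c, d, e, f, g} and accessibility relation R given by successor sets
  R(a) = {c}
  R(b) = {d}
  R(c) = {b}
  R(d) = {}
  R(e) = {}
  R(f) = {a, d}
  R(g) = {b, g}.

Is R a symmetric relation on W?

Symmetric: no — a R c but not c R a.

No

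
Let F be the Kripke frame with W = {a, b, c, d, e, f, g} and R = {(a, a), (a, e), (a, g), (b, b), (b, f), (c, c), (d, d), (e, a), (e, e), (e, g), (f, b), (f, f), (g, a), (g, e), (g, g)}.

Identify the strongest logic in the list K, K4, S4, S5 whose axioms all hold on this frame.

S5

Transitive (axiom 4): yes — every two-step R-path is closed by a direct edge.
Reflexive (axiom T): yes — every world is R-related to itself.
Euclidean (axiom 5): yes — any two successors of a common world are R-related.
So F validates K, K4, S4, S5. The strongest is S5.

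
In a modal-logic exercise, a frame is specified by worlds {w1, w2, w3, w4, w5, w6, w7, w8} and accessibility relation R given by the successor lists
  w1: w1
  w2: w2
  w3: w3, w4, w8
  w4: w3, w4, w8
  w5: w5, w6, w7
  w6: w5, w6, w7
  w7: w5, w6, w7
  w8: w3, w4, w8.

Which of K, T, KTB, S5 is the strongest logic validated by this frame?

S5

Reflexive (axiom T): yes — every world is R-related to itself.
Symmetric (axiom B): yes — every pair in R has its reverse in R.
Euclidean (axiom 5): yes — any two successors of a common world are R-related.
So F validates K, T, KTB, S5. The strongest is S5.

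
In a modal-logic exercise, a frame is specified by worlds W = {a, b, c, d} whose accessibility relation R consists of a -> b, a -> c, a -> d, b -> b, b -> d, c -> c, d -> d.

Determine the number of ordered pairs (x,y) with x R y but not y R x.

4

Enumerating: (a,b), (a,c), (a,d), (b,d).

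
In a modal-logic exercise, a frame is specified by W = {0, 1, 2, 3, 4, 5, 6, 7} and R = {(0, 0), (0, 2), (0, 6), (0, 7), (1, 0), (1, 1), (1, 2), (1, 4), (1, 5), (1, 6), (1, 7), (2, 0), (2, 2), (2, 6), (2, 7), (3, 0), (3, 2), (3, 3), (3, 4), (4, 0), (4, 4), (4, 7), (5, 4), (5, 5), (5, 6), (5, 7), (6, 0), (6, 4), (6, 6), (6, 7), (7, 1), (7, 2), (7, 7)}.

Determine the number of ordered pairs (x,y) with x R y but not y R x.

Enumerating: (0,7), (1,0), (1,2), (1,4), (1,5), (1,6), (2,6), (3,0), (3,2), (3,4), (4,0), (4,7), (5,4), (5,6), (5,7), (6,4), (6,7).

17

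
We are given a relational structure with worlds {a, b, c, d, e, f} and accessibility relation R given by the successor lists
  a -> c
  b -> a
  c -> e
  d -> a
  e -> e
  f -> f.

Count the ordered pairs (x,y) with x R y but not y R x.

Enumerating: (a,c), (b,a), (c,e), (d,a).

4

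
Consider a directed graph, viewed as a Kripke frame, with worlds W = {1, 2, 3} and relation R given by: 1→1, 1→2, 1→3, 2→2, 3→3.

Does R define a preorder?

Reflexive: yes — every world is R-related to itself.
Transitive: yes — every two-step R-path is closed by a direct edge.
So R is a preorder.

Yes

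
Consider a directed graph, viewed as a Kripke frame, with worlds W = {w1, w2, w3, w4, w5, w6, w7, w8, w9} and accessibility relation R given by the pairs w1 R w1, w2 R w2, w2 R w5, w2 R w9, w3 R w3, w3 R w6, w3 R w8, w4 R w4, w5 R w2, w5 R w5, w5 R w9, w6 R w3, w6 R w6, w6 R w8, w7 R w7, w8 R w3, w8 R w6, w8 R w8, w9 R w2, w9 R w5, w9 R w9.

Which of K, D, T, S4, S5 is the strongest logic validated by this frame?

Serial (axiom D): yes — every world has a successor (e.g. w1 R w1).
Reflexive (axiom T): yes — every world is R-related to itself.
Transitive (axiom 4): yes — every two-step R-path is closed by a direct edge.
Euclidean (axiom 5): yes — any two successors of a common world are R-related.
So F validates K, D, T, S4, S5. The strongest is S5.

S5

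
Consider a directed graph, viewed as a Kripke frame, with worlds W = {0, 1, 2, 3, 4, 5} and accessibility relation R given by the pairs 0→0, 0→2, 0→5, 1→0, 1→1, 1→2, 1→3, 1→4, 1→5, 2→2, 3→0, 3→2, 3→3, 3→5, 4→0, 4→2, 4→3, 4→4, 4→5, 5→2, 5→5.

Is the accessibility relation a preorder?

Yes

Reflexive: yes — every world is R-related to itself.
Transitive: yes — every two-step R-path is closed by a direct edge.
So R is a preorder.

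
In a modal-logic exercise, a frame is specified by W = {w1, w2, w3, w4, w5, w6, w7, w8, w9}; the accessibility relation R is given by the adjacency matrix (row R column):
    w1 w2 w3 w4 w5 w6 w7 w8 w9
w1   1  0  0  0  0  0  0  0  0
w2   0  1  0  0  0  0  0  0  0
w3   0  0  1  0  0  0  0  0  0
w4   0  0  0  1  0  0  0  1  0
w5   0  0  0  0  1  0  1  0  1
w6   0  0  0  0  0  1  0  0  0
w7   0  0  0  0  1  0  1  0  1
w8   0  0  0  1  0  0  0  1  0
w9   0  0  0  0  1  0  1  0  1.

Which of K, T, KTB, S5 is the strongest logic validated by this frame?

S5

Reflexive (axiom T): yes — every world is R-related to itself.
Symmetric (axiom B): yes — every pair in R has its reverse in R.
Euclidean (axiom 5): yes — any two successors of a common world are R-related.
So F validates K, T, KTB, S5. The strongest is S5.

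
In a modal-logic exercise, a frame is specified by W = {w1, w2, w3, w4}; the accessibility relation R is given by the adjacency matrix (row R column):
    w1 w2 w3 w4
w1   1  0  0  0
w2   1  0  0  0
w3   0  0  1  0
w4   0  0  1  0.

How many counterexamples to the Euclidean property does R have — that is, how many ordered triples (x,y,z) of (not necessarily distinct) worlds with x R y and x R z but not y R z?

R is Euclidean; there are no such tuples.

0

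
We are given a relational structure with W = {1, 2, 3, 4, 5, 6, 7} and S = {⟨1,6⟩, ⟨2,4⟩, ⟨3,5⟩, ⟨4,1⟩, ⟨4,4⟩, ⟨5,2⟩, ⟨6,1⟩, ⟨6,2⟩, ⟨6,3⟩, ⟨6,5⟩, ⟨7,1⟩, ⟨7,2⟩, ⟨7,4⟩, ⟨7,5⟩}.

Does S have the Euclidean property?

Euclidean: no — 6 S 1 and 6 S 2, but not 1 S 2.

No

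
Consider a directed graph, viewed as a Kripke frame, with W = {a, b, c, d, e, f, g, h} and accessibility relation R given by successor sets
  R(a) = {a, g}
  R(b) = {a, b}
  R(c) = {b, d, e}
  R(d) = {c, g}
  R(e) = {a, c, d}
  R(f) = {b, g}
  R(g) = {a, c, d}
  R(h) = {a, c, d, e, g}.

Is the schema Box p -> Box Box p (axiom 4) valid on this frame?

Axiom 4 corresponds to the accessibility relation being transitive.
Transitive: no — a R g and g R c, but not a R c.

No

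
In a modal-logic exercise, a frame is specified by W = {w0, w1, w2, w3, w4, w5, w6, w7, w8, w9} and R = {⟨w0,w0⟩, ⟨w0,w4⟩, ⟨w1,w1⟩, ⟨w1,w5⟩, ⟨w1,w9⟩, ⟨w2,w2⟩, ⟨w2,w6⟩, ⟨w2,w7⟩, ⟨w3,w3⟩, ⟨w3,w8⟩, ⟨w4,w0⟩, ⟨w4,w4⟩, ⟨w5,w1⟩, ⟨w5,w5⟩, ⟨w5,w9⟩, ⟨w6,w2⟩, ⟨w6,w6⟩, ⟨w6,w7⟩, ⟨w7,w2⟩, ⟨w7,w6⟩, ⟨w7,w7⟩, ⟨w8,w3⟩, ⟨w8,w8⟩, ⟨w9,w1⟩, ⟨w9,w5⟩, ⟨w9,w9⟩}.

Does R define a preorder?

Reflexive: yes — every world is R-related to itself.
Transitive: yes — every two-step R-path is closed by a direct edge.
So R is a preorder.

Yes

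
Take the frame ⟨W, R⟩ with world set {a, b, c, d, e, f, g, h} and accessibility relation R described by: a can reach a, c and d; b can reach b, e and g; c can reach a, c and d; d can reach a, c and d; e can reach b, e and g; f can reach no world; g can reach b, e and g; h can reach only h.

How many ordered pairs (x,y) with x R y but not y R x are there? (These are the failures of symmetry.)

0

R is symmetric; there are no such tuples.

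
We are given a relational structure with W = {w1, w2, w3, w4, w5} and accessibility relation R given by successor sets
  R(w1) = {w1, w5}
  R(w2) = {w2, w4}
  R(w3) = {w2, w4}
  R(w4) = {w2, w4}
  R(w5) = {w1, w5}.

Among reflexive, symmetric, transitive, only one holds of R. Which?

Reflexive: no — w3 is not related to itself.
Symmetric: no — w3 R w2 but not w2 R w3.
Transitive: yes — every two-step R-path is closed by a direct edge.
Only transitive holds.

transitive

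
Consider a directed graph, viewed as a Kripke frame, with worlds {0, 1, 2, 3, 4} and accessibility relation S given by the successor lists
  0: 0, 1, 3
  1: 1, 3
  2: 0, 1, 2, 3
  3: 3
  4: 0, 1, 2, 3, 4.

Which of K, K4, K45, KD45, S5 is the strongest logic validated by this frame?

K4

Transitive (axiom 4): yes — every two-step S-path is closed by a direct edge.
Euclidean (axiom 5): no — 0 S 3 and 0 S 1, but not 3 S 1.
Serial (axiom D): yes — every world has a successor (e.g. 0 S 0).
Reflexive (axiom T): yes — every world is S-related to itself.
So F validates K, K4; K45 would additionally require S to be Euclidean. The strongest is K4.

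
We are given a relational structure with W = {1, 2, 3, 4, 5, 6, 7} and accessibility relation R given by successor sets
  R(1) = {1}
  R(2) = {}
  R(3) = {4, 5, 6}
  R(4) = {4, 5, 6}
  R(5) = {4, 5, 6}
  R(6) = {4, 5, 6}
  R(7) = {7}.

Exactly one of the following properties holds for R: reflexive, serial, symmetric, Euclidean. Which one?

Euclidean

Reflexive: no — 2 is not related to itself.
Serial: no — 2 has no R-successor.
Symmetric: no — 3 R 4 but not 4 R 3.
Euclidean: yes — any two successors of a common world are R-related.
Only Euclidean holds.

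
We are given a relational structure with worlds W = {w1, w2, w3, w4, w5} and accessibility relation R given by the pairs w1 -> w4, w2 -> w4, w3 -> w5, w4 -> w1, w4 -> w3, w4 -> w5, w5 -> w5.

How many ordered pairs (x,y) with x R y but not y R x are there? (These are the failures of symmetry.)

Enumerating: (w2,w4), (w3,w5), (w4,w3), (w4,w5).

4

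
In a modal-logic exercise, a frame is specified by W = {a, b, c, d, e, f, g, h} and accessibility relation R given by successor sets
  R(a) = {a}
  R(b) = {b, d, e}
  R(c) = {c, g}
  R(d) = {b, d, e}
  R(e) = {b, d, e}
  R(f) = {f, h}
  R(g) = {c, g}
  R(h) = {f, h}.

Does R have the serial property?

Yes

Serial: yes — every world has a successor (e.g. a R a).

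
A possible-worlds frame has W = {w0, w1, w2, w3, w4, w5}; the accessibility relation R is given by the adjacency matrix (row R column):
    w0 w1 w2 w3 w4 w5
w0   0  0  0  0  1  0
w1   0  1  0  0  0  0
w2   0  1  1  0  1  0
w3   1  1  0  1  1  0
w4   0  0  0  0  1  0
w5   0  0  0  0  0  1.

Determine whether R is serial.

Yes

Serial: yes — every world has a successor (e.g. w0 R w4).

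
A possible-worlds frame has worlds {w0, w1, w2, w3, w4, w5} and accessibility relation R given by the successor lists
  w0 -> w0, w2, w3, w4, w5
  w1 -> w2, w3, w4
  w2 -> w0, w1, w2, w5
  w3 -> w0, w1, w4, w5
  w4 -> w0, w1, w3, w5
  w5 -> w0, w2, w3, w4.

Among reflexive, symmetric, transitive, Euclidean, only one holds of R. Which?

Reflexive: no — w1 is not related to itself.
Symmetric: yes — every pair in R has its reverse in R.
Transitive: no — w0 R w2 and w2 R w1, but not w0 R w1.
Euclidean: no — w0 R w2 and w0 R w3, but not w2 R w3.
Only symmetric holds.

symmetric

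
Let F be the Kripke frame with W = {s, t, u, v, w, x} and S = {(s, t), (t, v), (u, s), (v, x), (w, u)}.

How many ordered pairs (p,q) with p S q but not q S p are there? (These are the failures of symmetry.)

5

Enumerating: (s,t), (t,v), (u,s), (v,x), (w,u).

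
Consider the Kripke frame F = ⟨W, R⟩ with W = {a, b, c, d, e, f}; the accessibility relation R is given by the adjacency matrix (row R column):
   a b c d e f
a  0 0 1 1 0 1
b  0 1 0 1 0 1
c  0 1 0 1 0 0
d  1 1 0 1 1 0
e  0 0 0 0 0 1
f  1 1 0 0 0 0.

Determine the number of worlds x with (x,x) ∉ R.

4

Enumerating: a, c, e, f.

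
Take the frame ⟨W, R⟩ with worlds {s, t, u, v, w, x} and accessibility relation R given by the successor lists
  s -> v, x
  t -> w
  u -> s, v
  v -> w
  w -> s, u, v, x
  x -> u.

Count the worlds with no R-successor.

R is serial; there are no such worlds.

0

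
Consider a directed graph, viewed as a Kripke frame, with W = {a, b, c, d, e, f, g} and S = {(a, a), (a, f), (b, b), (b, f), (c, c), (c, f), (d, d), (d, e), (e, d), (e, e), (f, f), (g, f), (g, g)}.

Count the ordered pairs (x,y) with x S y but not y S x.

Enumerating: (a,f), (b,f), (c,f), (g,f).

4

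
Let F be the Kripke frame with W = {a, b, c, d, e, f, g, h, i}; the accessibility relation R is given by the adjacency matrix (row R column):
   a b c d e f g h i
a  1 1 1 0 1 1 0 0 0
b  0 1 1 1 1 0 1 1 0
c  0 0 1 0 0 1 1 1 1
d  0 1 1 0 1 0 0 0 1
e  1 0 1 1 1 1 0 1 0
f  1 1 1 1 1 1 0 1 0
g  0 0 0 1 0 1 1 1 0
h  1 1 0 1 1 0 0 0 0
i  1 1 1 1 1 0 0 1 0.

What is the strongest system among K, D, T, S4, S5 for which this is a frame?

D

Serial (axiom D): yes — every world has a successor (e.g. a R a).
Reflexive (axiom T): no — d is not related to itself.
Transitive (axiom 4): no — a R b and b R d, but not a R d.
Euclidean (axiom 5): no — a R b and a R f, but not b R f.
So F validates K, D; T would additionally require R to be reflexive. The strongest is D.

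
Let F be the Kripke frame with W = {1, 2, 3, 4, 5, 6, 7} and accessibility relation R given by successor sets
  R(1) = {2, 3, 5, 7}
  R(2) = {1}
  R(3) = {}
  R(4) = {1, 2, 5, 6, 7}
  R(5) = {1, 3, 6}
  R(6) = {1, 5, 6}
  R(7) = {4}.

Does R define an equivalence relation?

No

Reflexive: no — 1 is not related to itself.
Symmetric: no — 1 R 3 but not 3 R 1.
Transitive: no — 1 R 5 and 5 R 6, but not 1 R 6.
So R is not an equivalence relation.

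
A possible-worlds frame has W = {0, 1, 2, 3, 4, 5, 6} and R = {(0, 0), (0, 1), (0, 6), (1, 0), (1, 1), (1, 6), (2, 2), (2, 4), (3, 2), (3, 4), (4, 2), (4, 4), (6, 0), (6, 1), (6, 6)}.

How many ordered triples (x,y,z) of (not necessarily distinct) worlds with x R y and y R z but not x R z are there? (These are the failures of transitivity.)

0

R is transitive; there are no such tuples.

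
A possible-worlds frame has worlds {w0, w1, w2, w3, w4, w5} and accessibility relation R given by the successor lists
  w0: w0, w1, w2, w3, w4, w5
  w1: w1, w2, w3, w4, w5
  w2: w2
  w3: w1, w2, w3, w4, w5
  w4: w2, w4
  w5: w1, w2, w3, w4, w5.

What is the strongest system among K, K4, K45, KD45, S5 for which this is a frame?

K4

Transitive (axiom 4): yes — every two-step R-path is closed by a direct edge.
Euclidean (axiom 5): no — w0 R w2 and w0 R w1, but not w2 R w1.
Serial (axiom D): yes — every world has a successor (e.g. w0 R w0).
Reflexive (axiom T): yes — every world is R-related to itself.
So F validates K, K4; K45 would additionally require R to be Euclidean. The strongest is K4.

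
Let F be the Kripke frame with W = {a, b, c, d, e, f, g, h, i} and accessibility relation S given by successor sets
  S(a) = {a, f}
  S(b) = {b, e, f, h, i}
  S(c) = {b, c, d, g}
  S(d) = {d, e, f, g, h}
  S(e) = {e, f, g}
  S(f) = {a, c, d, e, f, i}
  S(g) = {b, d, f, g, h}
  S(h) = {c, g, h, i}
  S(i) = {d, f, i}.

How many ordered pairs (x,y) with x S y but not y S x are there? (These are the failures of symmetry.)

16

Enumerating: (b,e), (b,f), (b,h), (b,i), (c,b), (c,d), (c,g), (d,e), (d,h), (e,g), (f,c), (g,b), (g,f), (h,c), (h,i), (i,d).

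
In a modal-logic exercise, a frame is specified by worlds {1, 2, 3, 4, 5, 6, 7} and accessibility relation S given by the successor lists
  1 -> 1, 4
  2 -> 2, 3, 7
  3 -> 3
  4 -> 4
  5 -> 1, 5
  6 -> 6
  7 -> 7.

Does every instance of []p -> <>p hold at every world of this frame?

The schema D characterises exactly the serial frames.
Serial: yes — every world has a successor (e.g. 1 S 1).

Yes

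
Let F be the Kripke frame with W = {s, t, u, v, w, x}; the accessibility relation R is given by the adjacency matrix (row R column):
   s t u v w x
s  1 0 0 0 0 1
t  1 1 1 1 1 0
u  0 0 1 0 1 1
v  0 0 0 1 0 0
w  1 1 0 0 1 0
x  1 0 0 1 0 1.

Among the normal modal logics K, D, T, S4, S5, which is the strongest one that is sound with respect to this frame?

T

Serial (axiom D): yes — every world has a successor (e.g. s R s).
Reflexive (axiom T): yes — every world is R-related to itself.
Transitive (axiom 4): no — s R x and x R v, but not s R v.
Euclidean (axiom 5): no — t R s and t R u, but not s R u.
So F validates K, D, T; S4 would additionally require R to be transitive. The strongest is T.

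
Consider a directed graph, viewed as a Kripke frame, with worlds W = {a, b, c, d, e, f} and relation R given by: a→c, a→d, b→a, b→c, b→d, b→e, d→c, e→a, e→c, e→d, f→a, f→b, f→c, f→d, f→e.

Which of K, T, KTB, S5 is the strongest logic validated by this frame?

K

Reflexive (axiom T): no — a is not related to itself.
Symmetric (axiom B): no — a R c but not c R a.
Euclidean (axiom 5): no — a R c and a R d, but not c R d.
So F validates K; T would additionally require R to be reflexive. The strongest is K.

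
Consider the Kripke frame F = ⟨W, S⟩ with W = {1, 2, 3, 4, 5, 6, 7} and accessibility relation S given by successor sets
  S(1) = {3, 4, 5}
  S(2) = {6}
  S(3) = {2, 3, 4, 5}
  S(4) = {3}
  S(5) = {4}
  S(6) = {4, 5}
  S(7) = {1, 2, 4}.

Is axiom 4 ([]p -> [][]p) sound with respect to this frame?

By correspondence theory, 4 is valid on a frame iff S is transitive.
Transitive: no — 1 S 3 and 3 S 2, but not 1 S 2.

No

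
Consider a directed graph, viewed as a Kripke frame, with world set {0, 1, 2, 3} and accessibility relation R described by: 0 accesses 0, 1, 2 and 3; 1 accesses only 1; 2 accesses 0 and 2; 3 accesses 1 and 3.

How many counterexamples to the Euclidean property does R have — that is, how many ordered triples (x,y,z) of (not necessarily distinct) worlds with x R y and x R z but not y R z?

Enumerating: (0,1,0), (0,1,2), (0,1,3), (0,2,1), (0,2,3), (0,3,0), (0,3,2), (3,1,3).

8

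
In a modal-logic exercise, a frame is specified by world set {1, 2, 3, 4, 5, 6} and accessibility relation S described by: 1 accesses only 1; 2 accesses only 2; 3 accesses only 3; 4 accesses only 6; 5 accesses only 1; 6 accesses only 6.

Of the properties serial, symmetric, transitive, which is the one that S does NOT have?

symmetric

Serial: yes — every world has a successor (e.g. 1 S 1).
Symmetric: no — 4 S 6 but not 6 S 4.
Transitive: yes — every two-step S-path is closed by a direct edge.
Only symmetric fails.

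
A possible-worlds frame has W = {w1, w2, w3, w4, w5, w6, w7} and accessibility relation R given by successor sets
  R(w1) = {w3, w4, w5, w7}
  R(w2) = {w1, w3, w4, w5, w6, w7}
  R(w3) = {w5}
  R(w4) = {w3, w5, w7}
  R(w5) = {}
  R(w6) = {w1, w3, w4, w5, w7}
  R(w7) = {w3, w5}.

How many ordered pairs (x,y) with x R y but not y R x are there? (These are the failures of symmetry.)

21

Enumerating: (w1,w3), (w1,w4), (w1,w5), (w1,w7), (w2,w1), (w2,w3), (w2,w4), (w2,w5), (w2,w6), (w2,w7), (w3,w5), (w4,w3), … and 9 more.
Total: 21.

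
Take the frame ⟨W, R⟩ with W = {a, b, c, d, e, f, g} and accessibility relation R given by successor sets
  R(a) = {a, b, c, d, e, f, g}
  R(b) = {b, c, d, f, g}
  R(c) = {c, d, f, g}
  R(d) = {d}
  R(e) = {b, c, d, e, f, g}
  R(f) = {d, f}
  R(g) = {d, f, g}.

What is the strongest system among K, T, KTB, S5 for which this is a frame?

T

Reflexive (axiom T): yes — every world is R-related to itself.
Symmetric (axiom B): no — a R b but not b R a.
Euclidean (axiom 5): no — a R b and a R e, but not b R e.
So F validates K, T; KTB would additionally require R to be symmetric. The strongest is T.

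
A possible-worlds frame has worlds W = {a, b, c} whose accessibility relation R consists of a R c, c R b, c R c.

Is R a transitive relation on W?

No

Transitive: no — a R c and c R b, but not a R b.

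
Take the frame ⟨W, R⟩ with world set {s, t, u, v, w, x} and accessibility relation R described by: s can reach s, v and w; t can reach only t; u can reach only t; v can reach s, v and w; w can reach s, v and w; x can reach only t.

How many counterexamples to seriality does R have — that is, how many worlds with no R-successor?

R is serial; there are no such worlds.

0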